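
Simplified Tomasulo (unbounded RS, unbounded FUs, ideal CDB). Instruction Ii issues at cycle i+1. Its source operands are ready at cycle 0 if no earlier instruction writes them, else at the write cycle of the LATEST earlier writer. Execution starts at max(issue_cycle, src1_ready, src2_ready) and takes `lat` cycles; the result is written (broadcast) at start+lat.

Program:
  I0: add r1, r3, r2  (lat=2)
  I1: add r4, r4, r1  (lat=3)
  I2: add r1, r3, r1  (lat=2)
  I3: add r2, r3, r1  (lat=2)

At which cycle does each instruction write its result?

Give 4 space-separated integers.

Answer: 3 6 5 7

Derivation:
I0 add r1: issue@1 deps=(None,None) exec_start@1 write@3
I1 add r4: issue@2 deps=(None,0) exec_start@3 write@6
I2 add r1: issue@3 deps=(None,0) exec_start@3 write@5
I3 add r2: issue@4 deps=(None,2) exec_start@5 write@7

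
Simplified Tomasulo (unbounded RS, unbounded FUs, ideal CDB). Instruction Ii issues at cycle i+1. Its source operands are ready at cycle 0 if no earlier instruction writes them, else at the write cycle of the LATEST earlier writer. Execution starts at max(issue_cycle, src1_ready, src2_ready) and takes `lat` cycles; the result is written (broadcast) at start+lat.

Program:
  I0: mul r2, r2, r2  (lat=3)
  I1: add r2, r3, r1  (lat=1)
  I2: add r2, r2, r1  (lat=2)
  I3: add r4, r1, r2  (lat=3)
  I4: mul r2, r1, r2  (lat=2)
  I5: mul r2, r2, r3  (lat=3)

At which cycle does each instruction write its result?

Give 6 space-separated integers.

I0 mul r2: issue@1 deps=(None,None) exec_start@1 write@4
I1 add r2: issue@2 deps=(None,None) exec_start@2 write@3
I2 add r2: issue@3 deps=(1,None) exec_start@3 write@5
I3 add r4: issue@4 deps=(None,2) exec_start@5 write@8
I4 mul r2: issue@5 deps=(None,2) exec_start@5 write@7
I5 mul r2: issue@6 deps=(4,None) exec_start@7 write@10

Answer: 4 3 5 8 7 10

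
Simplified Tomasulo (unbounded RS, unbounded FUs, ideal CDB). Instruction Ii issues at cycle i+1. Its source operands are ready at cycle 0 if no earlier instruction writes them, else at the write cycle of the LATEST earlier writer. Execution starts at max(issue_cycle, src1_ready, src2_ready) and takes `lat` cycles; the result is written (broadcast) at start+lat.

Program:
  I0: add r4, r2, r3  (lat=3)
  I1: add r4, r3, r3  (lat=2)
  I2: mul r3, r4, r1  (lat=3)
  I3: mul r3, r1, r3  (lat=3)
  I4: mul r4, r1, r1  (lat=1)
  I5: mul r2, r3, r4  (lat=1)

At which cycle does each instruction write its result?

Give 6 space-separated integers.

I0 add r4: issue@1 deps=(None,None) exec_start@1 write@4
I1 add r4: issue@2 deps=(None,None) exec_start@2 write@4
I2 mul r3: issue@3 deps=(1,None) exec_start@4 write@7
I3 mul r3: issue@4 deps=(None,2) exec_start@7 write@10
I4 mul r4: issue@5 deps=(None,None) exec_start@5 write@6
I5 mul r2: issue@6 deps=(3,4) exec_start@10 write@11

Answer: 4 4 7 10 6 11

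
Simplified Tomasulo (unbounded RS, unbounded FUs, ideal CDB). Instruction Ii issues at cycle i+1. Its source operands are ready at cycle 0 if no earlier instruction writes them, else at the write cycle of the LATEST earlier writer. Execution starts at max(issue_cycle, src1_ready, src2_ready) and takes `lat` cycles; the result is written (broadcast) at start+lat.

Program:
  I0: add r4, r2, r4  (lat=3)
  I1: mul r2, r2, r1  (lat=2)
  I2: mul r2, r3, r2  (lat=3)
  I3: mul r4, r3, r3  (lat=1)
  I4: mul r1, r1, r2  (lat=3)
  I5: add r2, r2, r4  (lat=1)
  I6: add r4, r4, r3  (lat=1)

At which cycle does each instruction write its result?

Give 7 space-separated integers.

Answer: 4 4 7 5 10 8 8

Derivation:
I0 add r4: issue@1 deps=(None,None) exec_start@1 write@4
I1 mul r2: issue@2 deps=(None,None) exec_start@2 write@4
I2 mul r2: issue@3 deps=(None,1) exec_start@4 write@7
I3 mul r4: issue@4 deps=(None,None) exec_start@4 write@5
I4 mul r1: issue@5 deps=(None,2) exec_start@7 write@10
I5 add r2: issue@6 deps=(2,3) exec_start@7 write@8
I6 add r4: issue@7 deps=(3,None) exec_start@7 write@8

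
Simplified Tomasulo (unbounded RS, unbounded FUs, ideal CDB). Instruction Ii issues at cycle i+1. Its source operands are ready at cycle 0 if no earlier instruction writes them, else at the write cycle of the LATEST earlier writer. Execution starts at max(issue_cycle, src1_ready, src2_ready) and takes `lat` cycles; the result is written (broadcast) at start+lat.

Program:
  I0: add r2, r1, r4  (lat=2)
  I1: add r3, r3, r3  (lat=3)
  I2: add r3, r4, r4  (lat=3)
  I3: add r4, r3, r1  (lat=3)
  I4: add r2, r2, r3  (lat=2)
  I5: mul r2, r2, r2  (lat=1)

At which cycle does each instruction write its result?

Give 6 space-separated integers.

Answer: 3 5 6 9 8 9

Derivation:
I0 add r2: issue@1 deps=(None,None) exec_start@1 write@3
I1 add r3: issue@2 deps=(None,None) exec_start@2 write@5
I2 add r3: issue@3 deps=(None,None) exec_start@3 write@6
I3 add r4: issue@4 deps=(2,None) exec_start@6 write@9
I4 add r2: issue@5 deps=(0,2) exec_start@6 write@8
I5 mul r2: issue@6 deps=(4,4) exec_start@8 write@9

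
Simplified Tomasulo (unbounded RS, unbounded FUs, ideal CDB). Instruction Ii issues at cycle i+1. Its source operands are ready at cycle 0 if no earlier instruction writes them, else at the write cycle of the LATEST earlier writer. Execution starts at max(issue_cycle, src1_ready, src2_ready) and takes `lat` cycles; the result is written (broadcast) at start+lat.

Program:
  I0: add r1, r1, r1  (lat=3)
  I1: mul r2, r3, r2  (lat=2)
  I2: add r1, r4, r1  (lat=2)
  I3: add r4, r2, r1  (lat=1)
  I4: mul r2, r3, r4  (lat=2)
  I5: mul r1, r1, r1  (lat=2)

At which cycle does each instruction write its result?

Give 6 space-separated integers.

Answer: 4 4 6 7 9 8

Derivation:
I0 add r1: issue@1 deps=(None,None) exec_start@1 write@4
I1 mul r2: issue@2 deps=(None,None) exec_start@2 write@4
I2 add r1: issue@3 deps=(None,0) exec_start@4 write@6
I3 add r4: issue@4 deps=(1,2) exec_start@6 write@7
I4 mul r2: issue@5 deps=(None,3) exec_start@7 write@9
I5 mul r1: issue@6 deps=(2,2) exec_start@6 write@8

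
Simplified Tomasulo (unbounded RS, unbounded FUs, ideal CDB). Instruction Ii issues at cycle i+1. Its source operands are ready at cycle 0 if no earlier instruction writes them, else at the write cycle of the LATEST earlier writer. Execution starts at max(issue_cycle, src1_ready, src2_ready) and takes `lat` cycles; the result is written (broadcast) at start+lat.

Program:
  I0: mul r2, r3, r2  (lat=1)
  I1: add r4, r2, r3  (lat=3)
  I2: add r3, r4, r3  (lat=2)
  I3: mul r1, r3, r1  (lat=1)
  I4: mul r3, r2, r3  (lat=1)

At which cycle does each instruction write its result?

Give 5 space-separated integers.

Answer: 2 5 7 8 8

Derivation:
I0 mul r2: issue@1 deps=(None,None) exec_start@1 write@2
I1 add r4: issue@2 deps=(0,None) exec_start@2 write@5
I2 add r3: issue@3 deps=(1,None) exec_start@5 write@7
I3 mul r1: issue@4 deps=(2,None) exec_start@7 write@8
I4 mul r3: issue@5 deps=(0,2) exec_start@7 write@8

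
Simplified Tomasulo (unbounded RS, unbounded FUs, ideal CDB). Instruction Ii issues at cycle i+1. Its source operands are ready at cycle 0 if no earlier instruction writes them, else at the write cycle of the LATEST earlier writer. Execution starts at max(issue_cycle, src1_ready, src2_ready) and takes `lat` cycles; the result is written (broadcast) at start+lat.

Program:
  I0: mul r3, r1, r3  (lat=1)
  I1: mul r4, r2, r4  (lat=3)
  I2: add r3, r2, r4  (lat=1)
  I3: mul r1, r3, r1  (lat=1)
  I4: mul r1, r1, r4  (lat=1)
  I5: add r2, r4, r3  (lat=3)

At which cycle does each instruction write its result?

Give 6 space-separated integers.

I0 mul r3: issue@1 deps=(None,None) exec_start@1 write@2
I1 mul r4: issue@2 deps=(None,None) exec_start@2 write@5
I2 add r3: issue@3 deps=(None,1) exec_start@5 write@6
I3 mul r1: issue@4 deps=(2,None) exec_start@6 write@7
I4 mul r1: issue@5 deps=(3,1) exec_start@7 write@8
I5 add r2: issue@6 deps=(1,2) exec_start@6 write@9

Answer: 2 5 6 7 8 9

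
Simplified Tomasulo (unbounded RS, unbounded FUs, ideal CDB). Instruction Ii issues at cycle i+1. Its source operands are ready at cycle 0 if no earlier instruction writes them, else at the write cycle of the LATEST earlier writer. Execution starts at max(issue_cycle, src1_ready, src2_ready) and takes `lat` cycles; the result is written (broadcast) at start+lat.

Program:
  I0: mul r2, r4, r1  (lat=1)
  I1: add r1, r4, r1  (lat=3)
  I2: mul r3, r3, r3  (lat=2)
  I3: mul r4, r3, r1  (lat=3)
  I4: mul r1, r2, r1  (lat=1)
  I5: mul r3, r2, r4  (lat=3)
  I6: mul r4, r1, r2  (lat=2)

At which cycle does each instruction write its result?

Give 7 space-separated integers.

I0 mul r2: issue@1 deps=(None,None) exec_start@1 write@2
I1 add r1: issue@2 deps=(None,None) exec_start@2 write@5
I2 mul r3: issue@3 deps=(None,None) exec_start@3 write@5
I3 mul r4: issue@4 deps=(2,1) exec_start@5 write@8
I4 mul r1: issue@5 deps=(0,1) exec_start@5 write@6
I5 mul r3: issue@6 deps=(0,3) exec_start@8 write@11
I6 mul r4: issue@7 deps=(4,0) exec_start@7 write@9

Answer: 2 5 5 8 6 11 9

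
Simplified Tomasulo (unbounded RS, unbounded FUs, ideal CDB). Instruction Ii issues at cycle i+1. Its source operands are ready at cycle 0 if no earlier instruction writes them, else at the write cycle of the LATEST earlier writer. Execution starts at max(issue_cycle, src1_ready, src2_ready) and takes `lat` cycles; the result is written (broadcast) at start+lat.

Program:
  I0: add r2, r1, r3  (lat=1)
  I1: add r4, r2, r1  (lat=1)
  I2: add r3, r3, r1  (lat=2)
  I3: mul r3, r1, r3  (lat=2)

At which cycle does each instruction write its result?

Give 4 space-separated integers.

I0 add r2: issue@1 deps=(None,None) exec_start@1 write@2
I1 add r4: issue@2 deps=(0,None) exec_start@2 write@3
I2 add r3: issue@3 deps=(None,None) exec_start@3 write@5
I3 mul r3: issue@4 deps=(None,2) exec_start@5 write@7

Answer: 2 3 5 7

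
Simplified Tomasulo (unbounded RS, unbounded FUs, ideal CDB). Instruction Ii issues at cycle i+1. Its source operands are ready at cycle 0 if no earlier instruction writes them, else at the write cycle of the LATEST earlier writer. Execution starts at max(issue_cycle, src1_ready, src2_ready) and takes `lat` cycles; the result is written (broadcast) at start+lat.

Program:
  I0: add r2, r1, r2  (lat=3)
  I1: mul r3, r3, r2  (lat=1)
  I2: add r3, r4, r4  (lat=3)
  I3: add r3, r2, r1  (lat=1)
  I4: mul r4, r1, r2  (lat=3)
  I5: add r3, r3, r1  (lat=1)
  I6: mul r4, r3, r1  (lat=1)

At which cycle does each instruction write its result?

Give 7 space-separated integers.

I0 add r2: issue@1 deps=(None,None) exec_start@1 write@4
I1 mul r3: issue@2 deps=(None,0) exec_start@4 write@5
I2 add r3: issue@3 deps=(None,None) exec_start@3 write@6
I3 add r3: issue@4 deps=(0,None) exec_start@4 write@5
I4 mul r4: issue@5 deps=(None,0) exec_start@5 write@8
I5 add r3: issue@6 deps=(3,None) exec_start@6 write@7
I6 mul r4: issue@7 deps=(5,None) exec_start@7 write@8

Answer: 4 5 6 5 8 7 8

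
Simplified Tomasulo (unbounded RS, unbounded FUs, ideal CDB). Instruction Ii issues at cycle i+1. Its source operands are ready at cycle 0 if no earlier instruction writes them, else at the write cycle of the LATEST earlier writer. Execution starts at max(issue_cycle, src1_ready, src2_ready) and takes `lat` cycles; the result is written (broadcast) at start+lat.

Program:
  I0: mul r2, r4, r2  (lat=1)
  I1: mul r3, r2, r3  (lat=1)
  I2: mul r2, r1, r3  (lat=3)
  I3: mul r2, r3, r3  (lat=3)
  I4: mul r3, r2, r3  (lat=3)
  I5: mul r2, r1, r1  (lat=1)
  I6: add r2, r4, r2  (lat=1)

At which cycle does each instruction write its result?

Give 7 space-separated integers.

Answer: 2 3 6 7 10 7 8

Derivation:
I0 mul r2: issue@1 deps=(None,None) exec_start@1 write@2
I1 mul r3: issue@2 deps=(0,None) exec_start@2 write@3
I2 mul r2: issue@3 deps=(None,1) exec_start@3 write@6
I3 mul r2: issue@4 deps=(1,1) exec_start@4 write@7
I4 mul r3: issue@5 deps=(3,1) exec_start@7 write@10
I5 mul r2: issue@6 deps=(None,None) exec_start@6 write@7
I6 add r2: issue@7 deps=(None,5) exec_start@7 write@8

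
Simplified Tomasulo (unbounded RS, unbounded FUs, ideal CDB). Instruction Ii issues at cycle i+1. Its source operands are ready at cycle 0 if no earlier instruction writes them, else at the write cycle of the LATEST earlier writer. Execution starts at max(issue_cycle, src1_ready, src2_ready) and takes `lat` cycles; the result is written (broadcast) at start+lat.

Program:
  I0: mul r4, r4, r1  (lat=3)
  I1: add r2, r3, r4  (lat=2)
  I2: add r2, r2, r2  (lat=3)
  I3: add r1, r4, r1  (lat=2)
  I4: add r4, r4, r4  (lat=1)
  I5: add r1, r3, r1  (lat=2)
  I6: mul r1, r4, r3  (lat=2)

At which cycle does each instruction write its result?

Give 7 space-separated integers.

I0 mul r4: issue@1 deps=(None,None) exec_start@1 write@4
I1 add r2: issue@2 deps=(None,0) exec_start@4 write@6
I2 add r2: issue@3 deps=(1,1) exec_start@6 write@9
I3 add r1: issue@4 deps=(0,None) exec_start@4 write@6
I4 add r4: issue@5 deps=(0,0) exec_start@5 write@6
I5 add r1: issue@6 deps=(None,3) exec_start@6 write@8
I6 mul r1: issue@7 deps=(4,None) exec_start@7 write@9

Answer: 4 6 9 6 6 8 9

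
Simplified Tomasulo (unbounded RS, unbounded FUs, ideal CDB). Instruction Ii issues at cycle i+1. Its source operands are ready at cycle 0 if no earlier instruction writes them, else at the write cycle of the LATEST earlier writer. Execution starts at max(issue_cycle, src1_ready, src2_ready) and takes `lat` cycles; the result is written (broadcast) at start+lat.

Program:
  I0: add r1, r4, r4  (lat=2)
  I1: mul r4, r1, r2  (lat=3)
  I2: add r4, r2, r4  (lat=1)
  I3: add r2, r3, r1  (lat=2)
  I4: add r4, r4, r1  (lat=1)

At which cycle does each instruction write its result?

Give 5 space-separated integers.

I0 add r1: issue@1 deps=(None,None) exec_start@1 write@3
I1 mul r4: issue@2 deps=(0,None) exec_start@3 write@6
I2 add r4: issue@3 deps=(None,1) exec_start@6 write@7
I3 add r2: issue@4 deps=(None,0) exec_start@4 write@6
I4 add r4: issue@5 deps=(2,0) exec_start@7 write@8

Answer: 3 6 7 6 8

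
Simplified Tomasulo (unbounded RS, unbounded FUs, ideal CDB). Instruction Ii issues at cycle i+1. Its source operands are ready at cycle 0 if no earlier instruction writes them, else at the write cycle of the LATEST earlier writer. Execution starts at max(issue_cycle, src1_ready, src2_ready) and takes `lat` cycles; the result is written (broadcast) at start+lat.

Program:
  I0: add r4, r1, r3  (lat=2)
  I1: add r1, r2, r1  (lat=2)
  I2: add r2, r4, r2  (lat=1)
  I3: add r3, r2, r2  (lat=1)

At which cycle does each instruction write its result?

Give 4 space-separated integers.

I0 add r4: issue@1 deps=(None,None) exec_start@1 write@3
I1 add r1: issue@2 deps=(None,None) exec_start@2 write@4
I2 add r2: issue@3 deps=(0,None) exec_start@3 write@4
I3 add r3: issue@4 deps=(2,2) exec_start@4 write@5

Answer: 3 4 4 5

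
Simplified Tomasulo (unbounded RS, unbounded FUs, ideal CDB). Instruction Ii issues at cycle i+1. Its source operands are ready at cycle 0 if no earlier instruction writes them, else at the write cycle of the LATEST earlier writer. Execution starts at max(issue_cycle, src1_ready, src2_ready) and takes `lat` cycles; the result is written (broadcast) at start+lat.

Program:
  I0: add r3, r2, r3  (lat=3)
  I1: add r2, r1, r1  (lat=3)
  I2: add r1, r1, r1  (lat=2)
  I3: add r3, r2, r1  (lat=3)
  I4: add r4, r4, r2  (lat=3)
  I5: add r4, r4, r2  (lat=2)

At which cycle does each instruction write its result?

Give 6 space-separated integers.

I0 add r3: issue@1 deps=(None,None) exec_start@1 write@4
I1 add r2: issue@2 deps=(None,None) exec_start@2 write@5
I2 add r1: issue@3 deps=(None,None) exec_start@3 write@5
I3 add r3: issue@4 deps=(1,2) exec_start@5 write@8
I4 add r4: issue@5 deps=(None,1) exec_start@5 write@8
I5 add r4: issue@6 deps=(4,1) exec_start@8 write@10

Answer: 4 5 5 8 8 10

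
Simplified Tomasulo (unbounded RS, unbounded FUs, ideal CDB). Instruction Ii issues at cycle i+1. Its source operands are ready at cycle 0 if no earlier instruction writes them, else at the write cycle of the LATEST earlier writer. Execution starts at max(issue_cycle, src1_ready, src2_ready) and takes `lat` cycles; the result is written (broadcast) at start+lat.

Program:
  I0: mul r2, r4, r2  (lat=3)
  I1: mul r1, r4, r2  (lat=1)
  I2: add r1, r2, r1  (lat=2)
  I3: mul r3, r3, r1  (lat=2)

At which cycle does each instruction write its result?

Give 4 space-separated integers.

Answer: 4 5 7 9

Derivation:
I0 mul r2: issue@1 deps=(None,None) exec_start@1 write@4
I1 mul r1: issue@2 deps=(None,0) exec_start@4 write@5
I2 add r1: issue@3 deps=(0,1) exec_start@5 write@7
I3 mul r3: issue@4 deps=(None,2) exec_start@7 write@9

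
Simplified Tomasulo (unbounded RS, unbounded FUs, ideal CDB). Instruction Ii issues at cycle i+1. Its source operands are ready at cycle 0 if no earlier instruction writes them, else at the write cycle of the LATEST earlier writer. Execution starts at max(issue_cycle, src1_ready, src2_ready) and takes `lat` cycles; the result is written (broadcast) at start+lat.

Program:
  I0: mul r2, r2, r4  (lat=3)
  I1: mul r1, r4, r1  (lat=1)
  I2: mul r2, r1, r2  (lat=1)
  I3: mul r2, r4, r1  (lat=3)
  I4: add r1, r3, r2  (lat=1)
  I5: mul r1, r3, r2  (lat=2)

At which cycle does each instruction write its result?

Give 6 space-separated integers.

I0 mul r2: issue@1 deps=(None,None) exec_start@1 write@4
I1 mul r1: issue@2 deps=(None,None) exec_start@2 write@3
I2 mul r2: issue@3 deps=(1,0) exec_start@4 write@5
I3 mul r2: issue@4 deps=(None,1) exec_start@4 write@7
I4 add r1: issue@5 deps=(None,3) exec_start@7 write@8
I5 mul r1: issue@6 deps=(None,3) exec_start@7 write@9

Answer: 4 3 5 7 8 9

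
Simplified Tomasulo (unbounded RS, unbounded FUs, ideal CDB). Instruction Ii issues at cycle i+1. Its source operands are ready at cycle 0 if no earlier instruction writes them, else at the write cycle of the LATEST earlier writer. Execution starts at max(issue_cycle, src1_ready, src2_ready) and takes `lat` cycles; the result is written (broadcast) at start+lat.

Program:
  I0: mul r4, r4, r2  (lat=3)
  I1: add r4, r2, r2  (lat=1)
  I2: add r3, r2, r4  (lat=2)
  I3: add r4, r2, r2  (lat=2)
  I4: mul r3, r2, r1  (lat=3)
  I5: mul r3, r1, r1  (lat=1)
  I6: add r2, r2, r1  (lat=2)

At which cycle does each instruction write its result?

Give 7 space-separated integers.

I0 mul r4: issue@1 deps=(None,None) exec_start@1 write@4
I1 add r4: issue@2 deps=(None,None) exec_start@2 write@3
I2 add r3: issue@3 deps=(None,1) exec_start@3 write@5
I3 add r4: issue@4 deps=(None,None) exec_start@4 write@6
I4 mul r3: issue@5 deps=(None,None) exec_start@5 write@8
I5 mul r3: issue@6 deps=(None,None) exec_start@6 write@7
I6 add r2: issue@7 deps=(None,None) exec_start@7 write@9

Answer: 4 3 5 6 8 7 9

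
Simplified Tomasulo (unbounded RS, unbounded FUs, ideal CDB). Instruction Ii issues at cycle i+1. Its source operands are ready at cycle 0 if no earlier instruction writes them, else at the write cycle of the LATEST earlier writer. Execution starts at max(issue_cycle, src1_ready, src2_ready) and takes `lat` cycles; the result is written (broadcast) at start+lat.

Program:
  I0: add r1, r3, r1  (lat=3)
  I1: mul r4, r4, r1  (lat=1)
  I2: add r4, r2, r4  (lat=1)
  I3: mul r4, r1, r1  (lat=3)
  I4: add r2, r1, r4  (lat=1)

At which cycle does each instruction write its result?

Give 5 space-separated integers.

I0 add r1: issue@1 deps=(None,None) exec_start@1 write@4
I1 mul r4: issue@2 deps=(None,0) exec_start@4 write@5
I2 add r4: issue@3 deps=(None,1) exec_start@5 write@6
I3 mul r4: issue@4 deps=(0,0) exec_start@4 write@7
I4 add r2: issue@5 deps=(0,3) exec_start@7 write@8

Answer: 4 5 6 7 8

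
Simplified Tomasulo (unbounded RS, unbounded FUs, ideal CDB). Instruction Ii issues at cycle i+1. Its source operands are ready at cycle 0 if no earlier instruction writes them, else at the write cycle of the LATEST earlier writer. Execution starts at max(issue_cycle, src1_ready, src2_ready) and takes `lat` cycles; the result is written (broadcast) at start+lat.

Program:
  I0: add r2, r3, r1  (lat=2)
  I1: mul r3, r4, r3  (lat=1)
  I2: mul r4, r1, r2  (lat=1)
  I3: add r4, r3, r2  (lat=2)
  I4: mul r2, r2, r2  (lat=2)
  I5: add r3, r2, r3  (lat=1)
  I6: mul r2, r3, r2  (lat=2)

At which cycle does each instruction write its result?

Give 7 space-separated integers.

Answer: 3 3 4 6 7 8 10

Derivation:
I0 add r2: issue@1 deps=(None,None) exec_start@1 write@3
I1 mul r3: issue@2 deps=(None,None) exec_start@2 write@3
I2 mul r4: issue@3 deps=(None,0) exec_start@3 write@4
I3 add r4: issue@4 deps=(1,0) exec_start@4 write@6
I4 mul r2: issue@5 deps=(0,0) exec_start@5 write@7
I5 add r3: issue@6 deps=(4,1) exec_start@7 write@8
I6 mul r2: issue@7 deps=(5,4) exec_start@8 write@10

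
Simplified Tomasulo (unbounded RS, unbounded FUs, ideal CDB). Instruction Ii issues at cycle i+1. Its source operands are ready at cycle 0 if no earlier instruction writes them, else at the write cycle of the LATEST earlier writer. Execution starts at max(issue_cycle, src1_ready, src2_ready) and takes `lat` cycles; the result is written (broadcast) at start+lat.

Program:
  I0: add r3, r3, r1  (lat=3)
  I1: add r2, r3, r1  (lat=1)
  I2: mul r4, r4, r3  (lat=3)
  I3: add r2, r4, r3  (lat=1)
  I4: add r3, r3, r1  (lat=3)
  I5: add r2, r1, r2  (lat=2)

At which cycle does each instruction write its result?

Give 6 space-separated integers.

Answer: 4 5 7 8 8 10

Derivation:
I0 add r3: issue@1 deps=(None,None) exec_start@1 write@4
I1 add r2: issue@2 deps=(0,None) exec_start@4 write@5
I2 mul r4: issue@3 deps=(None,0) exec_start@4 write@7
I3 add r2: issue@4 deps=(2,0) exec_start@7 write@8
I4 add r3: issue@5 deps=(0,None) exec_start@5 write@8
I5 add r2: issue@6 deps=(None,3) exec_start@8 write@10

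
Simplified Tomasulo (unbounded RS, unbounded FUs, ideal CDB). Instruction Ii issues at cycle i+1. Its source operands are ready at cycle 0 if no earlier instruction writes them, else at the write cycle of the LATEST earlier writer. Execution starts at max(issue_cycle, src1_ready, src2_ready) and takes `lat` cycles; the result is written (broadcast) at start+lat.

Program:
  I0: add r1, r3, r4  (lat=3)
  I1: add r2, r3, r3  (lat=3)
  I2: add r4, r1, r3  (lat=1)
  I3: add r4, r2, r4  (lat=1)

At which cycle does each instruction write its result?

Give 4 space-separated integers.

Answer: 4 5 5 6

Derivation:
I0 add r1: issue@1 deps=(None,None) exec_start@1 write@4
I1 add r2: issue@2 deps=(None,None) exec_start@2 write@5
I2 add r4: issue@3 deps=(0,None) exec_start@4 write@5
I3 add r4: issue@4 deps=(1,2) exec_start@5 write@6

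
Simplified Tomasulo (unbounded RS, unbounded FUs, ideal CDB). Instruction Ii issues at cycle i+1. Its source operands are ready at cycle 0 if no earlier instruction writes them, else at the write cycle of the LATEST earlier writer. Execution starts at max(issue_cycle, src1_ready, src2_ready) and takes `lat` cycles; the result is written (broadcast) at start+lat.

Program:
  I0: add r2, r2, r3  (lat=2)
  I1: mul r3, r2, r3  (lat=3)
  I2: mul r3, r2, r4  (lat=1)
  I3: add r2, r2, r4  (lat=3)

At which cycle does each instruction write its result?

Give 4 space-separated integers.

I0 add r2: issue@1 deps=(None,None) exec_start@1 write@3
I1 mul r3: issue@2 deps=(0,None) exec_start@3 write@6
I2 mul r3: issue@3 deps=(0,None) exec_start@3 write@4
I3 add r2: issue@4 deps=(0,None) exec_start@4 write@7

Answer: 3 6 4 7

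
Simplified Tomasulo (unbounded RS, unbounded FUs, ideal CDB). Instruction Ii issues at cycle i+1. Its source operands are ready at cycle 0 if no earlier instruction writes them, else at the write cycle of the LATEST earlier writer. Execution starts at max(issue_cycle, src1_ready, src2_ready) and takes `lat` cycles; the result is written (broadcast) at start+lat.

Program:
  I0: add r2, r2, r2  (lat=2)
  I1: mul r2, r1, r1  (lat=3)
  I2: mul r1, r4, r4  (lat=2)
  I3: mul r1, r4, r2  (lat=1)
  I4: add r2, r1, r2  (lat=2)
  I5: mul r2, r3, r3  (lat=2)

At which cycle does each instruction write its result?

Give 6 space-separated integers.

I0 add r2: issue@1 deps=(None,None) exec_start@1 write@3
I1 mul r2: issue@2 deps=(None,None) exec_start@2 write@5
I2 mul r1: issue@3 deps=(None,None) exec_start@3 write@5
I3 mul r1: issue@4 deps=(None,1) exec_start@5 write@6
I4 add r2: issue@5 deps=(3,1) exec_start@6 write@8
I5 mul r2: issue@6 deps=(None,None) exec_start@6 write@8

Answer: 3 5 5 6 8 8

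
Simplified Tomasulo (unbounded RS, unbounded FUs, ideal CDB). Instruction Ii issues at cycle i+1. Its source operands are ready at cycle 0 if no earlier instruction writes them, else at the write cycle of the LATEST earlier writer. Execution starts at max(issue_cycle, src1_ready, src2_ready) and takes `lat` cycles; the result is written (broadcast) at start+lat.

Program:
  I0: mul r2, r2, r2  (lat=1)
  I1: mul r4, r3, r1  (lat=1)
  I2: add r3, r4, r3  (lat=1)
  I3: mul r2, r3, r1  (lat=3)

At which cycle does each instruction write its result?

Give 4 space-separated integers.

I0 mul r2: issue@1 deps=(None,None) exec_start@1 write@2
I1 mul r4: issue@2 deps=(None,None) exec_start@2 write@3
I2 add r3: issue@3 deps=(1,None) exec_start@3 write@4
I3 mul r2: issue@4 deps=(2,None) exec_start@4 write@7

Answer: 2 3 4 7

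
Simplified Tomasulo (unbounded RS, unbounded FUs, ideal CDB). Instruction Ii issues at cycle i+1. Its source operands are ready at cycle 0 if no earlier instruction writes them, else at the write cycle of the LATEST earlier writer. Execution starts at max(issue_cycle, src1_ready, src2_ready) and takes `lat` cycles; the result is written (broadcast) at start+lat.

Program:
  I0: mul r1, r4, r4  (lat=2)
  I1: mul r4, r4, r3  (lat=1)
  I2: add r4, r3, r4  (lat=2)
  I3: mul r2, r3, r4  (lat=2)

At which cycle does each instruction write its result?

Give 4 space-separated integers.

I0 mul r1: issue@1 deps=(None,None) exec_start@1 write@3
I1 mul r4: issue@2 deps=(None,None) exec_start@2 write@3
I2 add r4: issue@3 deps=(None,1) exec_start@3 write@5
I3 mul r2: issue@4 deps=(None,2) exec_start@5 write@7

Answer: 3 3 5 7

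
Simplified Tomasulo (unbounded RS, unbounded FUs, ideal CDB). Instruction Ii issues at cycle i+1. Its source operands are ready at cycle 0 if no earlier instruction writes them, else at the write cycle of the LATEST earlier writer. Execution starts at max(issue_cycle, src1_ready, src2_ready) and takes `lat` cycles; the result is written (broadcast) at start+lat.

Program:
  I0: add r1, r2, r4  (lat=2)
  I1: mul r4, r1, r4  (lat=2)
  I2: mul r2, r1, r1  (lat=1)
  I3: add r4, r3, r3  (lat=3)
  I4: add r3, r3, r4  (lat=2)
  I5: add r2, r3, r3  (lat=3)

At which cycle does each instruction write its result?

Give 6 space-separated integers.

I0 add r1: issue@1 deps=(None,None) exec_start@1 write@3
I1 mul r4: issue@2 deps=(0,None) exec_start@3 write@5
I2 mul r2: issue@3 deps=(0,0) exec_start@3 write@4
I3 add r4: issue@4 deps=(None,None) exec_start@4 write@7
I4 add r3: issue@5 deps=(None,3) exec_start@7 write@9
I5 add r2: issue@6 deps=(4,4) exec_start@9 write@12

Answer: 3 5 4 7 9 12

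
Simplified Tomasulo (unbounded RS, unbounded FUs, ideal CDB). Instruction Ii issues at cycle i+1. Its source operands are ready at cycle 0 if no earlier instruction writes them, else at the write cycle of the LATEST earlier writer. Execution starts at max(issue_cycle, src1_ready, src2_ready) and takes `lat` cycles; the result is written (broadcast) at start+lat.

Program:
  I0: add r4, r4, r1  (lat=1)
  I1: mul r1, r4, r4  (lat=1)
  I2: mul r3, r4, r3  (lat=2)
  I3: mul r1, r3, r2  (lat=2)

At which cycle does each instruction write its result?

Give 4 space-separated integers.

I0 add r4: issue@1 deps=(None,None) exec_start@1 write@2
I1 mul r1: issue@2 deps=(0,0) exec_start@2 write@3
I2 mul r3: issue@3 deps=(0,None) exec_start@3 write@5
I3 mul r1: issue@4 deps=(2,None) exec_start@5 write@7

Answer: 2 3 5 7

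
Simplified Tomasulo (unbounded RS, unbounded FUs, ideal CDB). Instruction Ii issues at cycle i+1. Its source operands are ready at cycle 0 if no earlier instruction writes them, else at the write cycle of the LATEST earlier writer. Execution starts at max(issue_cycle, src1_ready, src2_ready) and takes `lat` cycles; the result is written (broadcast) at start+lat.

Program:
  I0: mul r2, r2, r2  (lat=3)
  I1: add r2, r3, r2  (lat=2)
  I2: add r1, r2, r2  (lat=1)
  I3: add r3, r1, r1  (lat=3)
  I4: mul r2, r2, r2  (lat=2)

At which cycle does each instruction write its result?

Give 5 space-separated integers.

I0 mul r2: issue@1 deps=(None,None) exec_start@1 write@4
I1 add r2: issue@2 deps=(None,0) exec_start@4 write@6
I2 add r1: issue@3 deps=(1,1) exec_start@6 write@7
I3 add r3: issue@4 deps=(2,2) exec_start@7 write@10
I4 mul r2: issue@5 deps=(1,1) exec_start@6 write@8

Answer: 4 6 7 10 8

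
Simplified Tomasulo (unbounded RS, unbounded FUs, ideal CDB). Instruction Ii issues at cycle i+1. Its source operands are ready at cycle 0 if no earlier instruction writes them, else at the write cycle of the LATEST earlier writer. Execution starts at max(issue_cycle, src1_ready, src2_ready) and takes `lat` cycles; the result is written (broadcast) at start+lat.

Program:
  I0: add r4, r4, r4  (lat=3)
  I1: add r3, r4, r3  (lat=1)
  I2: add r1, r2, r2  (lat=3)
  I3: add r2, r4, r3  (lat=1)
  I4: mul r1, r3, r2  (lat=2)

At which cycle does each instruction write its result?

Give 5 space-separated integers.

I0 add r4: issue@1 deps=(None,None) exec_start@1 write@4
I1 add r3: issue@2 deps=(0,None) exec_start@4 write@5
I2 add r1: issue@3 deps=(None,None) exec_start@3 write@6
I3 add r2: issue@4 deps=(0,1) exec_start@5 write@6
I4 mul r1: issue@5 deps=(1,3) exec_start@6 write@8

Answer: 4 5 6 6 8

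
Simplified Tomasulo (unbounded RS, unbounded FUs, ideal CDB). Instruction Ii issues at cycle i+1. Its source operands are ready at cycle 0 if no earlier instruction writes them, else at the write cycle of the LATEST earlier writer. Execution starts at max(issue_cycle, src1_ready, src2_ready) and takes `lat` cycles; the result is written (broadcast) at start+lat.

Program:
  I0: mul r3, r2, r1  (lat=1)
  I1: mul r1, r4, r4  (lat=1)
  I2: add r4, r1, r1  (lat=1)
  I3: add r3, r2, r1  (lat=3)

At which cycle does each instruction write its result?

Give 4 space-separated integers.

Answer: 2 3 4 7

Derivation:
I0 mul r3: issue@1 deps=(None,None) exec_start@1 write@2
I1 mul r1: issue@2 deps=(None,None) exec_start@2 write@3
I2 add r4: issue@3 deps=(1,1) exec_start@3 write@4
I3 add r3: issue@4 deps=(None,1) exec_start@4 write@7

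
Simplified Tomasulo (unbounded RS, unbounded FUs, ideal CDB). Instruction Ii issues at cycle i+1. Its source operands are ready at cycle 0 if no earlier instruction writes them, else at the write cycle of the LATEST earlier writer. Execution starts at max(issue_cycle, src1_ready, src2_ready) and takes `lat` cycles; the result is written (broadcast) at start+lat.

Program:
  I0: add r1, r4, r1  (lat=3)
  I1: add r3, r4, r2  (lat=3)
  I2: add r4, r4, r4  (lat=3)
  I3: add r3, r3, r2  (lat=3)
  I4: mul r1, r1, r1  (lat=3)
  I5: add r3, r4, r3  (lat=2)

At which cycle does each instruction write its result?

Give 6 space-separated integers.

I0 add r1: issue@1 deps=(None,None) exec_start@1 write@4
I1 add r3: issue@2 deps=(None,None) exec_start@2 write@5
I2 add r4: issue@3 deps=(None,None) exec_start@3 write@6
I3 add r3: issue@4 deps=(1,None) exec_start@5 write@8
I4 mul r1: issue@5 deps=(0,0) exec_start@5 write@8
I5 add r3: issue@6 deps=(2,3) exec_start@8 write@10

Answer: 4 5 6 8 8 10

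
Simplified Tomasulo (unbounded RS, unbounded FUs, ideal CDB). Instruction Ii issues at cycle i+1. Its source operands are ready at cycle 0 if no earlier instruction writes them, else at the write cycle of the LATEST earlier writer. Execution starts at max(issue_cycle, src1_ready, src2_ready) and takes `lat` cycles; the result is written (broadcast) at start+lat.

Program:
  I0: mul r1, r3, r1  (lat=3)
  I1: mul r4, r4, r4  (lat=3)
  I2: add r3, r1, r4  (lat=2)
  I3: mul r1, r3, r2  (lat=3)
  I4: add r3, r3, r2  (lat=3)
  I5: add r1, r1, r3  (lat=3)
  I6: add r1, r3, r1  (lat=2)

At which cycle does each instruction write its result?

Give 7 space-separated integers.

I0 mul r1: issue@1 deps=(None,None) exec_start@1 write@4
I1 mul r4: issue@2 deps=(None,None) exec_start@2 write@5
I2 add r3: issue@3 deps=(0,1) exec_start@5 write@7
I3 mul r1: issue@4 deps=(2,None) exec_start@7 write@10
I4 add r3: issue@5 deps=(2,None) exec_start@7 write@10
I5 add r1: issue@6 deps=(3,4) exec_start@10 write@13
I6 add r1: issue@7 deps=(4,5) exec_start@13 write@15

Answer: 4 5 7 10 10 13 15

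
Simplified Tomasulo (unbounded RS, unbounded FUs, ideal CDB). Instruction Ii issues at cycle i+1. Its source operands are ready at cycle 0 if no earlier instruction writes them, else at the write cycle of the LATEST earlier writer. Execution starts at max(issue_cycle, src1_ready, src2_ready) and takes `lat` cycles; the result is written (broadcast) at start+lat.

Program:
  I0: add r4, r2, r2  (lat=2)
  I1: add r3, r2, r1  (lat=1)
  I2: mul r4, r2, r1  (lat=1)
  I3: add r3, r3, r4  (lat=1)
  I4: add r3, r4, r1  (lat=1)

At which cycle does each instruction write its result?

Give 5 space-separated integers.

Answer: 3 3 4 5 6

Derivation:
I0 add r4: issue@1 deps=(None,None) exec_start@1 write@3
I1 add r3: issue@2 deps=(None,None) exec_start@2 write@3
I2 mul r4: issue@3 deps=(None,None) exec_start@3 write@4
I3 add r3: issue@4 deps=(1,2) exec_start@4 write@5
I4 add r3: issue@5 deps=(2,None) exec_start@5 write@6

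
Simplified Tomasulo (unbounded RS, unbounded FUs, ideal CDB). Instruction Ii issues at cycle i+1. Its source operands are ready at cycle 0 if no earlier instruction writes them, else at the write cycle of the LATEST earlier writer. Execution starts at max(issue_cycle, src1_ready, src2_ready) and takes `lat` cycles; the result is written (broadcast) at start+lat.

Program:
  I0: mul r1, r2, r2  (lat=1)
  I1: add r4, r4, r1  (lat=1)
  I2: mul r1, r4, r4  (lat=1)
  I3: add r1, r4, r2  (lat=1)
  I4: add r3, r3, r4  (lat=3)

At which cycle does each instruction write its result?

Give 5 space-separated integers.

I0 mul r1: issue@1 deps=(None,None) exec_start@1 write@2
I1 add r4: issue@2 deps=(None,0) exec_start@2 write@3
I2 mul r1: issue@3 deps=(1,1) exec_start@3 write@4
I3 add r1: issue@4 deps=(1,None) exec_start@4 write@5
I4 add r3: issue@5 deps=(None,1) exec_start@5 write@8

Answer: 2 3 4 5 8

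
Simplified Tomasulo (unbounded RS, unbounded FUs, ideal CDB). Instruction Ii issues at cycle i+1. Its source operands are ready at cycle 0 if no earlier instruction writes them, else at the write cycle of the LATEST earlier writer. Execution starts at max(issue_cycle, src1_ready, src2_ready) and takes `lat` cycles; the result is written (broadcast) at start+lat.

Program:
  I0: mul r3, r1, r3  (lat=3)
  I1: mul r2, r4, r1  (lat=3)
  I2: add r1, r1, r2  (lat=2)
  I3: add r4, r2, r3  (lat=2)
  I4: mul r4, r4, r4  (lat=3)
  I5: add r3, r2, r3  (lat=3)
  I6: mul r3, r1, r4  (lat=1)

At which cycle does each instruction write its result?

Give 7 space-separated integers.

I0 mul r3: issue@1 deps=(None,None) exec_start@1 write@4
I1 mul r2: issue@2 deps=(None,None) exec_start@2 write@5
I2 add r1: issue@3 deps=(None,1) exec_start@5 write@7
I3 add r4: issue@4 deps=(1,0) exec_start@5 write@7
I4 mul r4: issue@5 deps=(3,3) exec_start@7 write@10
I5 add r3: issue@6 deps=(1,0) exec_start@6 write@9
I6 mul r3: issue@7 deps=(2,4) exec_start@10 write@11

Answer: 4 5 7 7 10 9 11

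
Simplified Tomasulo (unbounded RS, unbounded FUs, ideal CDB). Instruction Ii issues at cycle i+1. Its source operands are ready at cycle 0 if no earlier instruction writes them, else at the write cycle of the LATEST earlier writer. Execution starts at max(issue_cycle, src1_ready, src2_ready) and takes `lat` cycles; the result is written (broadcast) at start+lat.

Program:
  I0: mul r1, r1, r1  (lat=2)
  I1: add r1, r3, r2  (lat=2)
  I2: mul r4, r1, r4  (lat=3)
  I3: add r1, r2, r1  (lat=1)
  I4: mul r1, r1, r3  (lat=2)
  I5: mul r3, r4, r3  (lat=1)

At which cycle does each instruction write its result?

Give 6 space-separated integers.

I0 mul r1: issue@1 deps=(None,None) exec_start@1 write@3
I1 add r1: issue@2 deps=(None,None) exec_start@2 write@4
I2 mul r4: issue@3 deps=(1,None) exec_start@4 write@7
I3 add r1: issue@4 deps=(None,1) exec_start@4 write@5
I4 mul r1: issue@5 deps=(3,None) exec_start@5 write@7
I5 mul r3: issue@6 deps=(2,None) exec_start@7 write@8

Answer: 3 4 7 5 7 8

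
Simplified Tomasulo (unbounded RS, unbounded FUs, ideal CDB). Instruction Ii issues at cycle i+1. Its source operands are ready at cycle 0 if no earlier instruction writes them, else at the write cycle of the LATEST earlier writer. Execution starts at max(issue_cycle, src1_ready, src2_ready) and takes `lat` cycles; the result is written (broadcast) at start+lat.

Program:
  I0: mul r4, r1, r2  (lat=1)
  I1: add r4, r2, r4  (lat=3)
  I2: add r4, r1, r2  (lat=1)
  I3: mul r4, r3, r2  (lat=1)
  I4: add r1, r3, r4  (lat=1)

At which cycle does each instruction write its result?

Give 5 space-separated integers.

I0 mul r4: issue@1 deps=(None,None) exec_start@1 write@2
I1 add r4: issue@2 deps=(None,0) exec_start@2 write@5
I2 add r4: issue@3 deps=(None,None) exec_start@3 write@4
I3 mul r4: issue@4 deps=(None,None) exec_start@4 write@5
I4 add r1: issue@5 deps=(None,3) exec_start@5 write@6

Answer: 2 5 4 5 6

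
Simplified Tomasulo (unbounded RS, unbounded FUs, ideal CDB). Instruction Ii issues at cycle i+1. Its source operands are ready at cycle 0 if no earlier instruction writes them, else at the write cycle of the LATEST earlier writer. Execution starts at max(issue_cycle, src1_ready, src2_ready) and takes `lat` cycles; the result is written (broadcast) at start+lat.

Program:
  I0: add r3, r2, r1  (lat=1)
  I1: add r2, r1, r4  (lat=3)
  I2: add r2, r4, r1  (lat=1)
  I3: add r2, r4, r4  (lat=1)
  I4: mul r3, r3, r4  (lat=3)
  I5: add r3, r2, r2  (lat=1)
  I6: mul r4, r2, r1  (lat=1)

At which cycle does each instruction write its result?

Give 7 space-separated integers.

I0 add r3: issue@1 deps=(None,None) exec_start@1 write@2
I1 add r2: issue@2 deps=(None,None) exec_start@2 write@5
I2 add r2: issue@3 deps=(None,None) exec_start@3 write@4
I3 add r2: issue@4 deps=(None,None) exec_start@4 write@5
I4 mul r3: issue@5 deps=(0,None) exec_start@5 write@8
I5 add r3: issue@6 deps=(3,3) exec_start@6 write@7
I6 mul r4: issue@7 deps=(3,None) exec_start@7 write@8

Answer: 2 5 4 5 8 7 8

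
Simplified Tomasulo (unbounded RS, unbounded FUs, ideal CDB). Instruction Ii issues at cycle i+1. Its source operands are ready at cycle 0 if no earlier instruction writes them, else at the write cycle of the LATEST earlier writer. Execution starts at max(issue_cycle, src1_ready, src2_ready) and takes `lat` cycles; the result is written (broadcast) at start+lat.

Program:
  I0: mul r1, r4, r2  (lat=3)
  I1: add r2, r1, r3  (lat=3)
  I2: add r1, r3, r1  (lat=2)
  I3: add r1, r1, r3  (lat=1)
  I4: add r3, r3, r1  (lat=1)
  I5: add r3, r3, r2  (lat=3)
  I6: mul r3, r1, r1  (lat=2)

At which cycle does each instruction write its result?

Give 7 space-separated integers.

I0 mul r1: issue@1 deps=(None,None) exec_start@1 write@4
I1 add r2: issue@2 deps=(0,None) exec_start@4 write@7
I2 add r1: issue@3 deps=(None,0) exec_start@4 write@6
I3 add r1: issue@4 deps=(2,None) exec_start@6 write@7
I4 add r3: issue@5 deps=(None,3) exec_start@7 write@8
I5 add r3: issue@6 deps=(4,1) exec_start@8 write@11
I6 mul r3: issue@7 deps=(3,3) exec_start@7 write@9

Answer: 4 7 6 7 8 11 9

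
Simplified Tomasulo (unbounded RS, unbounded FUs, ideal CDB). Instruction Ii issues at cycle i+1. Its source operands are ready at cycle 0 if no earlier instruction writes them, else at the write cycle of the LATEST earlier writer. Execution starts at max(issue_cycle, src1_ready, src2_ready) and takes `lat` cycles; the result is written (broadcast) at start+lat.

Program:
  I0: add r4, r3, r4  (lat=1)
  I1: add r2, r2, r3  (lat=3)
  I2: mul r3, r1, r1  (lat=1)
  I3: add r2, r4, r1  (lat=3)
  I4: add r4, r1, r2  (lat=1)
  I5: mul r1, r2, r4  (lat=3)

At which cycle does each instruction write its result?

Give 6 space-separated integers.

Answer: 2 5 4 7 8 11

Derivation:
I0 add r4: issue@1 deps=(None,None) exec_start@1 write@2
I1 add r2: issue@2 deps=(None,None) exec_start@2 write@5
I2 mul r3: issue@3 deps=(None,None) exec_start@3 write@4
I3 add r2: issue@4 deps=(0,None) exec_start@4 write@7
I4 add r4: issue@5 deps=(None,3) exec_start@7 write@8
I5 mul r1: issue@6 deps=(3,4) exec_start@8 write@11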